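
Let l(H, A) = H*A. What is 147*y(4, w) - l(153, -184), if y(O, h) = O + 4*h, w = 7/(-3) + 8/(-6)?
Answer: 26584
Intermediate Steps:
w = -11/3 (w = 7*(-⅓) + 8*(-⅙) = -7/3 - 4/3 = -11/3 ≈ -3.6667)
l(H, A) = A*H
147*y(4, w) - l(153, -184) = 147*(4 + 4*(-11/3)) - (-184)*153 = 147*(4 - 44/3) - 1*(-28152) = 147*(-32/3) + 28152 = -1568 + 28152 = 26584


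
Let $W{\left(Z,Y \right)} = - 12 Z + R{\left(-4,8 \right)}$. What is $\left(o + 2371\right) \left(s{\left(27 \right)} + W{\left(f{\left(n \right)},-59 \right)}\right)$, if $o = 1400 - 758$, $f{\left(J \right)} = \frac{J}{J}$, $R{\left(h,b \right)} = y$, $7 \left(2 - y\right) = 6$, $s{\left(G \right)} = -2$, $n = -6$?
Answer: $- \frac{271170}{7} \approx -38739.0$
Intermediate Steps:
$y = \frac{8}{7}$ ($y = 2 - \frac{6}{7} = \frac{8}{7} \approx 1.1429$)
$R{\left(h,b \right)} = \frac{8}{7}$
$f{\left(J \right)} = 1$
$W{\left(Z,Y \right)} = \frac{8}{7} - 12 Z$ ($W{\left(Z,Y \right)} = - 12 Z + \frac{8}{7} = \frac{8}{7} - 12 Z$)
$o = 642$ ($o = 1400 - 758 = 642$)
$\left(o + 2371\right) \left(s{\left(27 \right)} + W{\left(f{\left(n \right)},-59 \right)}\right) = \left(642 + 2371\right) \left(-2 + \left(\frac{8}{7} - 12\right)\right) = 3013 \left(-2 + \left(\frac{8}{7} - 12\right)\right) = 3013 \left(-2 - \frac{76}{7}\right) = 3013 \left(- \frac{90}{7}\right) = - \frac{271170}{7}$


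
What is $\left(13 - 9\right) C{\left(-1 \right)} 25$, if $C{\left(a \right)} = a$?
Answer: $-100$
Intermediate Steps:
$\left(13 - 9\right) C{\left(-1 \right)} 25 = \left(13 - 9\right) \left(-1\right) 25 = 4 \left(-1\right) 25 = \left(-4\right) 25 = -100$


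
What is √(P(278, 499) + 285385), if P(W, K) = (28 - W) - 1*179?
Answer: 2*√71239 ≈ 533.81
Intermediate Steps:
P(W, K) = -151 - W (P(W, K) = (28 - W) - 179 = -151 - W)
√(P(278, 499) + 285385) = √((-151 - 1*278) + 285385) = √((-151 - 278) + 285385) = √(-429 + 285385) = √284956 = 2*√71239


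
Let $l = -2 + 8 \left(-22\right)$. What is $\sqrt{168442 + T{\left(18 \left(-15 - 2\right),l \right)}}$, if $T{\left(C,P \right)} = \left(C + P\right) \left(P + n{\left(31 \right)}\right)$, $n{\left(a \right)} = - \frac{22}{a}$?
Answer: $\frac{3 \sqrt{27221658}}{31} \approx 504.91$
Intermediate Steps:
$l = -178$ ($l = -2 - 176 = -178$)
$T{\left(C,P \right)} = \left(- \frac{22}{31} + P\right) \left(C + P\right)$ ($T{\left(C,P \right)} = \left(C + P\right) \left(P - \frac{22}{31}\right) = \left(C + P\right) \left(- \frac{22}{31} + P\right) = \left(- \frac{22}{31} + P\right) \left(C + P\right)$)
$\sqrt{168442 + T{\left(18 \left(-15 - 2\right),l \right)}} = \sqrt{168442 - \left(- \frac{3916}{31} - 31684 - 18 \left(-15 - 2\right) \left(-178\right) + \frac{22}{31} \cdot 18 \left(-15 - 2\right)\right)} = \sqrt{168442 + \left(31684 - \frac{22 \cdot 18 \left(-17\right)}{31} + \frac{3916}{31} + 18 \left(-17\right) \left(-178\right)\right)} = \sqrt{168442 + \left(31684 - - \frac{6732}{31} + \frac{3916}{31} - -54468\right)} = \sqrt{168442 + \left(31684 + \frac{6732}{31} + \frac{3916}{31} + 54468\right)} = \sqrt{168442 + \frac{2681360}{31}} = \sqrt{\frac{7903062}{31}} = \frac{3 \sqrt{27221658}}{31}$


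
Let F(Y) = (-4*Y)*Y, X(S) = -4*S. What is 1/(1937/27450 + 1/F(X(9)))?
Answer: 7905600/556331 ≈ 14.210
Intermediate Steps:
F(Y) = -4*Y²
1/(1937/27450 + 1/F(X(9))) = 1/(1937/27450 + 1/(-4*(-4*9)²)) = 1/(1937*(1/27450) + 1/(-4*(-36)²)) = 1/(1937/27450 + 1/(-4*1296)) = 1/(1937/27450 + 1/(-5184)) = 1/(1937/27450 - 1/5184) = 1/(556331/7905600) = 7905600/556331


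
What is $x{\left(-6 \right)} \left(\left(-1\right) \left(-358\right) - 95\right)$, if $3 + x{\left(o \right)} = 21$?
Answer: $4734$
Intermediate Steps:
$x{\left(o \right)} = 18$ ($x{\left(o \right)} = -3 + 21 = 18$)
$x{\left(-6 \right)} \left(\left(-1\right) \left(-358\right) - 95\right) = 18 \left(\left(-1\right) \left(-358\right) - 95\right) = 18 \left(358 - 95\right) = 18 \cdot 263 = 4734$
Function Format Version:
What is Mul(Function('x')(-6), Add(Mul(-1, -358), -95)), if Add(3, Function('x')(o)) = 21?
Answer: 4734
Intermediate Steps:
Function('x')(o) = 18 (Function('x')(o) = Add(-3, 21) = 18)
Mul(Function('x')(-6), Add(Mul(-1, -358), -95)) = Mul(18, Add(Mul(-1, -358), -95)) = Mul(18, Add(358, -95)) = Mul(18, 263) = 4734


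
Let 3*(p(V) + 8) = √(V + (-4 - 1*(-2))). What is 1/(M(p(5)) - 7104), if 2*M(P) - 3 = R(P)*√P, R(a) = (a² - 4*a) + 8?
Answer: -18*I/(-60*√(24 - √3) + 127845*I + 313*√3*√(24 - √3)) ≈ -0.00014075 - 2.5048e-6*I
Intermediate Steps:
p(V) = -8 + √(-2 + V)/3 (p(V) = -8 + √(V + (-4 - 1*(-2)))/3 = -8 + √(V + (-4 + 2))/3 = -8 + √(V - 2)/3 = -8 + √(-2 + V)/3)
R(a) = 8 + a² - 4*a
M(P) = 3/2 + √P*(8 + P² - 4*P)/2 (M(P) = 3/2 + ((8 + P² - 4*P)*√P)/2 = 3/2 + (√P*(8 + P² - 4*P))/2 = 3/2 + √P*(8 + P² - 4*P)/2)
1/(M(p(5)) - 7104) = 1/((3/2 + √(-8 + √(-2 + 5)/3)*(8 + (-8 + √(-2 + 5)/3)² - 4*(-8 + √(-2 + 5)/3))/2) - 7104) = 1/((3/2 + √(-8 + √3/3)*(8 + (-8 + √3/3)² - 4*(-8 + √3/3))/2) - 7104) = 1/((3/2 + √(-8 + √3/3)*(8 + (-8 + √3/3)² + (32 - 4*√3/3))/2) - 7104) = 1/((3/2 + √(-8 + √3/3)*(40 + (-8 + √3/3)² - 4*√3/3)/2) - 7104) = 1/(-14205/2 + √(-8 + √3/3)*(40 + (-8 + √3/3)² - 4*√3/3)/2)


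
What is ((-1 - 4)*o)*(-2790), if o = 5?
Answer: 69750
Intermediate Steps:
((-1 - 4)*o)*(-2790) = ((-1 - 4)*5)*(-2790) = -5*5*(-2790) = -25*(-2790) = 69750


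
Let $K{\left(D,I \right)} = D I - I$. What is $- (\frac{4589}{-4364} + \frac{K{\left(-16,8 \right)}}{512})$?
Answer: $\frac{91971}{69824} \approx 1.3172$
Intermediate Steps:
$K{\left(D,I \right)} = - I + D I$
$- (\frac{4589}{-4364} + \frac{K{\left(-16,8 \right)}}{512}) = - (\frac{4589}{-4364} + \frac{8 \left(-1 - 16\right)}{512}) = - (4589 \left(- \frac{1}{4364}\right) + 8 \left(-17\right) \frac{1}{512}) = - (- \frac{4589}{4364} - \frac{17}{64}) = \left(-1\right) \left(- \frac{91971}{69824}\right) = \frac{91971}{69824}$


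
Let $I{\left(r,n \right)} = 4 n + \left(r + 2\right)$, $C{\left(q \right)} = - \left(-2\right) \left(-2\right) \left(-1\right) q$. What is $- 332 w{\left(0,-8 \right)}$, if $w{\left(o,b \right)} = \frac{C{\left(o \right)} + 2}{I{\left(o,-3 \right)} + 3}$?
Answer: $\frac{664}{7} \approx 94.857$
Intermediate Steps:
$C{\left(q \right)} = 4 q$ ($C{\left(q \right)} = - 4 \left(-1\right) q = \left(-1\right) \left(-4\right) q = 4 q$)
$I{\left(r,n \right)} = 2 + r + 4 n$ ($I{\left(r,n \right)} = 4 n + \left(2 + r\right) = 2 + r + 4 n$)
$w{\left(o,b \right)} = \frac{2 + 4 o}{-7 + o}$ ($w{\left(o,b \right)} = \frac{4 o + 2}{\left(2 + o + 4 \left(-3\right)\right) + 3} = \frac{2 + 4 o}{\left(2 + o - 12\right) + 3} = \frac{2 + 4 o}{\left(-10 + o\right) + 3} = \frac{2 + 4 o}{-7 + o}$)
$- 332 w{\left(0,-8 \right)} = - 332 \frac{2 \left(1 + 2 \cdot 0\right)}{-7 + 0} = - 332 \frac{2 \left(1 + 0\right)}{-7} = - 332 \cdot 2 \left(- \frac{1}{7}\right) 1 = \left(-332\right) \left(- \frac{2}{7}\right) = \frac{664}{7}$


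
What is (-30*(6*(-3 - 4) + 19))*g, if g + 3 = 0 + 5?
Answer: 1380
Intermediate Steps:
g = 2 (g = -3 + (0 + 5) = -3 + 5 = 2)
(-30*(6*(-3 - 4) + 19))*g = -30*(6*(-3 - 4) + 19)*2 = -30*(6*(-7) + 19)*2 = -30*(-42 + 19)*2 = -30*(-23)*2 = 690*2 = 1380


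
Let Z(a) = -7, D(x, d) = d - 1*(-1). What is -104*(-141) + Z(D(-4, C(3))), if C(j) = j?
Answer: 14657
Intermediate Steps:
D(x, d) = 1 + d (D(x, d) = d + 1 = 1 + d)
-104*(-141) + Z(D(-4, C(3))) = -104*(-141) - 7 = 14664 - 7 = 14657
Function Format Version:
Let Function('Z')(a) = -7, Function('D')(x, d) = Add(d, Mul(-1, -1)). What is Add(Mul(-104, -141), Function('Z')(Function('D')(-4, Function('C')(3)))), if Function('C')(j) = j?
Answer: 14657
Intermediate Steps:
Function('D')(x, d) = Add(1, d) (Function('D')(x, d) = Add(d, 1) = Add(1, d))
Add(Mul(-104, -141), Function('Z')(Function('D')(-4, Function('C')(3)))) = Add(Mul(-104, -141), -7) = Add(14664, -7) = 14657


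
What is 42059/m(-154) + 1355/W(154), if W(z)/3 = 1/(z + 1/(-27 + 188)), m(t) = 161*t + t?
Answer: 5701790849/81972 ≈ 69558.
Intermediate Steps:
m(t) = 162*t
W(z) = 3/(1/161 + z) (W(z) = 3/(z + 1/(-27 + 188)) = 3/(z + 1/161) = 3/(1/161 + z))
42059/m(-154) + 1355/W(154) = 42059/((162*(-154))) + 1355/((483/(1 + 161*154))) = 42059/(-24948) + 1355/((483/(1 + 24794))) = 42059*(-1/24948) + 1355/((483/24795)) = -42059/24948 + 1355/((483*(1/24795))) = -42059/24948 + 1355/(161/8265) = -42059/24948 + 1355*(8265/161) = -42059/24948 + 11199075/161 = 5701790849/81972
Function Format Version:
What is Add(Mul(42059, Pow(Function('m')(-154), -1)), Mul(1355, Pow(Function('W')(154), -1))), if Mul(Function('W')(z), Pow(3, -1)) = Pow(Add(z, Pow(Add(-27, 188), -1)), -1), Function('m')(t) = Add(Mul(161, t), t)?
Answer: Rational(5701790849, 81972) ≈ 69558.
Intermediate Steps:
Function('m')(t) = Mul(162, t)
Function('W')(z) = Mul(3, Pow(Add(Rational(1, 161), z), -1)) (Function('W')(z) = Mul(3, Pow(Add(z, Pow(Add(-27, 188), -1)), -1)) = Mul(3, Pow(Add(z, Pow(161, -1)), -1)) = Mul(3, Pow(Add(z, Rational(1, 161)), -1)) = Mul(3, Pow(Add(Rational(1, 161), z), -1)))
Add(Mul(42059, Pow(Function('m')(-154), -1)), Mul(1355, Pow(Function('W')(154), -1))) = Add(Mul(42059, Pow(Mul(162, -154), -1)), Mul(1355, Pow(Mul(483, Pow(Add(1, Mul(161, 154)), -1)), -1))) = Add(Mul(42059, Pow(-24948, -1)), Mul(1355, Pow(Mul(483, Pow(Add(1, 24794), -1)), -1))) = Add(Mul(42059, Rational(-1, 24948)), Mul(1355, Pow(Mul(483, Pow(24795, -1)), -1))) = Add(Rational(-42059, 24948), Mul(1355, Pow(Mul(483, Rational(1, 24795)), -1))) = Add(Rational(-42059, 24948), Mul(1355, Pow(Rational(161, 8265), -1))) = Add(Rational(-42059, 24948), Mul(1355, Rational(8265, 161))) = Add(Rational(-42059, 24948), Rational(11199075, 161)) = Rational(5701790849, 81972)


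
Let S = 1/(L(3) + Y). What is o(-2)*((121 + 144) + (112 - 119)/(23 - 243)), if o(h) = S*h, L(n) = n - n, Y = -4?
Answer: 58307/440 ≈ 132.52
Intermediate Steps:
L(n) = 0
S = -¼ (S = 1/(0 - 4) = 1/(-4) = -¼ ≈ -0.25000)
o(h) = -h/4
o(-2)*((121 + 144) + (112 - 119)/(23 - 243)) = (-¼*(-2))*((121 + 144) + (112 - 119)/(23 - 243)) = (265 - 7/(-220))/2 = (265 - 7*(-1/220))/2 = (265 + 7/220)/2 = (½)*(58307/220) = 58307/440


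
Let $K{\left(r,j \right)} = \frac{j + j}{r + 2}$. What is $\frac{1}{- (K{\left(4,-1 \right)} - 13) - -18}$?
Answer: $\frac{3}{94} \approx 0.031915$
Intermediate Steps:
$K{\left(r,j \right)} = \frac{2 j}{2 + r}$
$\frac{1}{- (K{\left(4,-1 \right)} - 13) - -18} = \frac{1}{- (2 \left(-1\right) \frac{1}{2 + 4} - 13) - -18} = \frac{1}{- (2 \left(-1\right) \frac{1}{6} - 13) + 18} = \frac{1}{- (- \frac{1}{3} - 13) + 18} = \frac{1}{\left(-1\right) \left(- \frac{40}{3}\right) + 18} = \frac{1}{\frac{40}{3} + 18} = \frac{1}{\frac{94}{3}} = \frac{3}{94}$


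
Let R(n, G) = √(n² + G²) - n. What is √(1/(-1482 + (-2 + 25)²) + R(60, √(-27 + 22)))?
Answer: √(-54493493 + 908209*√3595)/953 ≈ 0.20671*I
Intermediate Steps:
R(n, G) = √(G² + n²) - n
√(1/(-1482 + (-2 + 25)²) + R(60, √(-27 + 22))) = √(1/(-1482 + (-2 + 25)²) + (√((√(-27 + 22))² + 60²) - 1*60)) = √(1/(-1482 + 23²) + (√((√(-5))² + 3600) - 60)) = √(1/(-1482 + 529) + (√((I*√5)² + 3600) - 60)) = √(1/(-953) + (√(-5 + 3600) - 60)) = √(-1/953 + (√3595 - 60)) = √(-1/953 + (-60 + √3595)) = √(-57181/953 + √3595)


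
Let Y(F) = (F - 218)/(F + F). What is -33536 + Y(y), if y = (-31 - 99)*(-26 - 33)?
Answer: -128608697/3835 ≈ -33536.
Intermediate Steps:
y = 7670 (y = -130*(-59) = 7670)
Y(F) = (-218 + F)/(2*F) (Y(F) = (-218 + F)/((2*F)) = (-218 + F)*(1/(2*F)) = (-218 + F)/(2*F))
-33536 + Y(y) = -33536 + (½)*(-218 + 7670)/7670 = -33536 + (½)*(1/7670)*7452 = -33536 + 1863/3835 = -128608697/3835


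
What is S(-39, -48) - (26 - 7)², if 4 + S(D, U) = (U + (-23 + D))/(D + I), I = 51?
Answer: -2245/6 ≈ -374.17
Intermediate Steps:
S(D, U) = -4 + (-23 + D + U)/(51 + D) (S(D, U) = -4 + (U + (-23 + D))/(D + 51) = -4 + (-23 + D + U)/(51 + D))
S(-39, -48) - (26 - 7)² = (-227 - 48 - 3*(-39))/(51 - 39) - (26 - 7)² = (-227 - 48 + 117)/12 - 1*19² = (1/12)*(-158) - 1*361 = -79/6 - 361 = -2245/6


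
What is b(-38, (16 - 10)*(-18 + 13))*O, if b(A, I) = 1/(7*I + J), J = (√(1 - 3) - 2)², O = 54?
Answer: -117/451 + 9*I*√2/1804 ≈ -0.25942 + 0.0070554*I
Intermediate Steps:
J = (-2 + I*√2)² (J = (√(-2) - 2)² = (I*√2 - 2)² = (-2 + I*√2)² ≈ 2.0 - 5.6569*I)
b(A, I) = 1/((2 - I*√2)² + 7*I) (b(A, I) = 1/(7*I + (2 - I*√2)²) = 1/((2 - I*√2)² + 7*I))
b(-38, (16 - 10)*(-18 + 13))*O = 54/((2 - I*√2)² + 7*((16 - 10)*(-18 + 13))) = 54/((2 - I*√2)² + 7*(6*(-5))) = 54/((2 - I*√2)² + 7*(-30)) = 54/((2 - I*√2)² - 210) = 54/(-210 + (2 - I*√2)²)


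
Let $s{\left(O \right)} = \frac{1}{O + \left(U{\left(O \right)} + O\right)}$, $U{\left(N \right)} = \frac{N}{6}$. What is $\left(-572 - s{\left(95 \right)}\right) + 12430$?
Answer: $\frac{14644624}{1235} \approx 11858.0$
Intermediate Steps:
$U{\left(N \right)} = \frac{N}{6}$ ($U{\left(N \right)} = N \frac{1}{6} = \frac{N}{6}$)
$s{\left(O \right)} = \frac{6}{13 O}$ ($s{\left(O \right)} = \frac{1}{O + \left(\frac{O}{6} + O\right)} = \frac{1}{O + \frac{7 O}{6}} = \frac{1}{\frac{13}{6} O} = \frac{6}{13 O}$)
$\left(-572 - s{\left(95 \right)}\right) + 12430 = \left(-572 - \frac{6}{13 \cdot 95}\right) + 12430 = \left(-572 - \frac{6}{13} \cdot \frac{1}{95}\right) + 12430 = \left(-572 - \frac{6}{1235}\right) + 12430 = - \frac{706426}{1235} + 12430 = \frac{14644624}{1235}$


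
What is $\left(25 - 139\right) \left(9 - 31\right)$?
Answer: $2508$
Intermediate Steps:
$\left(25 - 139\right) \left(9 - 31\right) = \left(-114\right) \left(-22\right) = 2508$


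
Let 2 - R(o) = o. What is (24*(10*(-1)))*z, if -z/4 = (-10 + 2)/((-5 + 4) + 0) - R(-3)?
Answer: 2880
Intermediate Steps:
R(o) = 2 - o
z = -12 (z = -4*((-10 + 2)/((-5 + 4) + 0) - (2 - 1*(-3))) = -4*(-8/(-1 + 0) - (2 + 3)) = -4*(-8/(-1) - 1*5) = -4*(-8*(-1) - 5) = -4*(8 - 5) = -4*3 = -12)
(24*(10*(-1)))*z = (24*(10*(-1)))*(-12) = (24*(-10))*(-12) = -240*(-12) = 2880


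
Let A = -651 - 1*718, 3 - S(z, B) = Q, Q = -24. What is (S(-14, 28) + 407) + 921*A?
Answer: -1260415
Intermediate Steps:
S(z, B) = 27 (S(z, B) = 3 - 1*(-24) = 3 + 24 = 27)
A = -1369 (A = -651 - 718 = -1369)
(S(-14, 28) + 407) + 921*A = (27 + 407) + 921*(-1369) = 434 - 1260849 = -1260415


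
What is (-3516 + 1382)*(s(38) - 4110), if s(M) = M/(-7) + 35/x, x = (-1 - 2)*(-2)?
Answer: 184167401/21 ≈ 8.7699e+6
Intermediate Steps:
x = 6 (x = -3*(-2) = 6)
s(M) = 35/6 - M/7 (s(M) = M/(-7) + 35/6 = M*(-⅐) + 35*(⅙) = -M/7 + 35/6 = 35/6 - M/7)
(-3516 + 1382)*(s(38) - 4110) = (-3516 + 1382)*((35/6 - ⅐*38) - 4110) = -2134*((35/6 - 38/7) - 4110) = -2134*(17/42 - 4110) = -2134*(-172603/42) = 184167401/21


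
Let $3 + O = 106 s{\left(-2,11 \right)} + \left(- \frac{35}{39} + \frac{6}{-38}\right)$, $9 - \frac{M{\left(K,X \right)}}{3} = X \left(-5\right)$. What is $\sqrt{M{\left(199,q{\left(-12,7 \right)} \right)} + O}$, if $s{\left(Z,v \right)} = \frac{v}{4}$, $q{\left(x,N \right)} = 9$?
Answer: $\frac{\sqrt{987126114}}{1482} \approx 21.2$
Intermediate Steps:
$s{\left(Z,v \right)} = \frac{v}{4}$ ($s{\left(Z,v \right)} = v \frac{1}{4} = \frac{v}{4}$)
$M{\left(K,X \right)} = 27 + 15 X$ ($M{\left(K,X \right)} = 27 - 3 X \left(-5\right) = 27 - 3 \left(- 5 X\right) = 27 + 15 X$)
$O = \frac{425993}{1482}$ ($O = -3 + \left(106 \cdot \frac{1}{4} \cdot 11 + \left(- \frac{35}{39} + \frac{6}{-38}\right)\right) = -3 + \left(106 \cdot \frac{11}{4} + \left(\left(-35\right) \frac{1}{39} + 6 \left(- \frac{1}{38}\right)\right)\right) = -3 + \left(\frac{583}{2} - \frac{782}{741}\right) = -3 + \frac{430439}{1482} = \frac{425993}{1482} \approx 287.44$)
$\sqrt{M{\left(199,q{\left(-12,7 \right)} \right)} + O} = \sqrt{\left(27 + 15 \cdot 9\right) + \frac{425993}{1482}} = \sqrt{\left(27 + 135\right) + \frac{425993}{1482}} = \sqrt{162 + \frac{425993}{1482}} = \sqrt{\frac{666077}{1482}} = \frac{\sqrt{987126114}}{1482}$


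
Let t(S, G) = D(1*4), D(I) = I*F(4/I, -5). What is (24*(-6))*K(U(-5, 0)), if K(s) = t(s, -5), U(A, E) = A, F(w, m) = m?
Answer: 2880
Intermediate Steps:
D(I) = -5*I (D(I) = I*(-5) = -5*I)
t(S, G) = -20 (t(S, G) = -5*4 = -20)
K(s) = -20
(24*(-6))*K(U(-5, 0)) = (24*(-6))*(-20) = -144*(-20) = 2880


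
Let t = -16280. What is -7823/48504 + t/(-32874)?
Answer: 88745303/265753416 ≈ 0.33394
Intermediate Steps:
-7823/48504 + t/(-32874) = -7823/48504 - 16280/(-32874) = -7823*1/48504 - 16280*(-1/32874) = -7823/48504 + 8140/16437 = 88745303/265753416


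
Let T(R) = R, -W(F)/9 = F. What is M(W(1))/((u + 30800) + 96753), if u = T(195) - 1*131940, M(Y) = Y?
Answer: 9/4192 ≈ 0.0021469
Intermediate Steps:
W(F) = -9*F
u = -131745 (u = 195 - 1*131940 = 195 - 131940 = -131745)
M(W(1))/((u + 30800) + 96753) = (-9*1)/((-131745 + 30800) + 96753) = -9/(-100945 + 96753) = -9/(-4192) = -9*(-1/4192) = 9/4192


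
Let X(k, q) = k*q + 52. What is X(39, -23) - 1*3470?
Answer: -4315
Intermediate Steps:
X(k, q) = 52 + k*q
X(39, -23) - 1*3470 = (52 + 39*(-23)) - 1*3470 = (52 - 897) - 3470 = -845 - 3470 = -4315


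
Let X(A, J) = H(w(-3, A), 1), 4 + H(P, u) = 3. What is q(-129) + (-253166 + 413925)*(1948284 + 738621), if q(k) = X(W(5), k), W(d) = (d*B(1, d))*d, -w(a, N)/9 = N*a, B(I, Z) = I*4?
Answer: 431944160894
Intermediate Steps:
B(I, Z) = 4*I
w(a, N) = -9*N*a
W(d) = 4*d² (W(d) = (d*(4*1))*d = (d*4)*d = (4*d)*d = 4*d²)
H(P, u) = -1 (H(P, u) = -4 + 3 = -1)
X(A, J) = -1
q(k) = -1
q(-129) + (-253166 + 413925)*(1948284 + 738621) = -1 + (-253166 + 413925)*(1948284 + 738621) = -1 + 160759*2686905 = -1 + 431944160895 = 431944160894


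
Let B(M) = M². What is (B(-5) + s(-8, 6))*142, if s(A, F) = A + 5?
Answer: 3124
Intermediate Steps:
s(A, F) = 5 + A
(B(-5) + s(-8, 6))*142 = ((-5)² + (5 - 8))*142 = (25 - 3)*142 = 22*142 = 3124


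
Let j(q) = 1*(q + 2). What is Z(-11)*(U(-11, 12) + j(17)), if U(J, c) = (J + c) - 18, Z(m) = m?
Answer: -22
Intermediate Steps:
U(J, c) = -18 + J + c
j(q) = 2 + q (j(q) = 1*(2 + q) = 2 + q)
Z(-11)*(U(-11, 12) + j(17)) = -11*((-18 - 11 + 12) + (2 + 17)) = -11*(-17 + 19) = -11*2 = -22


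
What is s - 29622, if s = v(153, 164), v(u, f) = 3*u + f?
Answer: -28999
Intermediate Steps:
v(u, f) = f + 3*u
s = 623 (s = 164 + 3*153 = 164 + 459 = 623)
s - 29622 = 623 - 29622 = -28999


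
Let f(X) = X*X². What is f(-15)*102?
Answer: -344250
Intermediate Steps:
f(X) = X³
f(-15)*102 = (-15)³*102 = -3375*102 = -344250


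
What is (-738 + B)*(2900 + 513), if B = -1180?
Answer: -6546134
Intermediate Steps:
(-738 + B)*(2900 + 513) = (-738 - 1180)*(2900 + 513) = -1918*3413 = -6546134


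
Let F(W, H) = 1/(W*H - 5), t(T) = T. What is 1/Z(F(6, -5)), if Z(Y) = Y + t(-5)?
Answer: -35/176 ≈ -0.19886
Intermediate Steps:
F(W, H) = 1/(-5 + H*W) (F(W, H) = 1/(H*W - 5) = 1/(-5 + H*W))
Z(Y) = -5 + Y (Z(Y) = Y - 5 = -5 + Y)
1/Z(F(6, -5)) = 1/(-5 + 1/(-5 - 5*6)) = 1/(-5 + 1/(-5 - 30)) = 1/(-5 + 1/(-35)) = 1/(-5 - 1/35) = 1/(-176/35) = -35/176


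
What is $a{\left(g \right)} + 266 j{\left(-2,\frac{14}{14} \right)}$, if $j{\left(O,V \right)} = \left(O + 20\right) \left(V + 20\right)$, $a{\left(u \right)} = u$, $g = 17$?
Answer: $100565$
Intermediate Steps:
$j{\left(O,V \right)} = \left(20 + O\right) \left(20 + V\right)$
$a{\left(g \right)} + 266 j{\left(-2,\frac{14}{14} \right)} = 17 + 266 \left(400 + 20 \left(-2\right) + 20 \cdot \frac{14}{14} - 2 \cdot \frac{14}{14}\right) = 17 + 266 \left(400 - 40 + 20 \cdot 14 \cdot \frac{1}{14} - 2 \cdot 14 \cdot \frac{1}{14}\right) = 17 + 266 \left(400 - 40 + 20 \cdot 1 - 2\right) = 17 + 266 \left(400 - 40 + 20 - 2\right) = 17 + 266 \cdot 378 = 17 + 100548 = 100565$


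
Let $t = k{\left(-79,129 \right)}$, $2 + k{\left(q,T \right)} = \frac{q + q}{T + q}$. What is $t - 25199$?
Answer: $- \frac{630104}{25} \approx -25204.0$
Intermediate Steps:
$k{\left(q,T \right)} = -2 + \frac{2 q}{T + q}$ ($k{\left(q,T \right)} = -2 + \frac{q + q}{T + q} = -2 + \frac{2 q}{T + q}$)
$t = - \frac{129}{25}$ ($t = \left(-2\right) 129 \frac{1}{129 - 79} = \left(-2\right) 129 \cdot \frac{1}{50} = - \frac{129}{25} \approx -5.16$)
$t - 25199 = - \frac{129}{25} - 25199 = - \frac{630104}{25}$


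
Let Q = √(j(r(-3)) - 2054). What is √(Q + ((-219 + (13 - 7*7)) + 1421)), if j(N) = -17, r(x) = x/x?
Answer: √(1166 + I*√2071) ≈ 34.153 + 0.6662*I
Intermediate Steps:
r(x) = 1
Q = I*√2071 (Q = √(-17 - 2054) = √(-2071) = I*√2071 ≈ 45.508*I)
√(Q + ((-219 + (13 - 7*7)) + 1421)) = √(I*√2071 + ((-219 + (13 - 7*7)) + 1421)) = √(I*√2071 + ((-219 + (13 - 49)) + 1421)) = √(I*√2071 + ((-219 - 36) + 1421)) = √(I*√2071 + (-255 + 1421)) = √(I*√2071 + 1166) = √(1166 + I*√2071)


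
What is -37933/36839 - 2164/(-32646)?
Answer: -579320561/601322997 ≈ -0.96341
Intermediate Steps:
-37933/36839 - 2164/(-32646) = -37933*1/36839 - 2164*(-1/32646) = -37933/36839 + 1082/16323 = -579320561/601322997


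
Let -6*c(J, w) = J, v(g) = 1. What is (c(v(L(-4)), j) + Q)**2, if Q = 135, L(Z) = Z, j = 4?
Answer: 654481/36 ≈ 18180.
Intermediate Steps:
c(J, w) = -J/6
(c(v(L(-4)), j) + Q)**2 = (-1/6*1 + 135)**2 = (-1/6 + 135)**2 = (809/6)**2 = 654481/36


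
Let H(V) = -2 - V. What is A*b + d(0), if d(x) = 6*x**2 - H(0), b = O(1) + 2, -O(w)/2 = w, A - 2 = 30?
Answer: 2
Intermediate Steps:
A = 32 (A = 2 + 30 = 32)
O(w) = -2*w
b = 0 (b = -2*1 + 2 = -2 + 2 = 0)
d(x) = 2 + 6*x**2 (d(x) = 6*x**2 - (-2 - 1*0) = 6*x**2 - (-2 + 0) = 6*x**2 - 1*(-2) = 6*x**2 + 2 = 2 + 6*x**2)
A*b + d(0) = 32*0 + (2 + 6*0**2) = 0 + (2 + 6*0) = 0 + (2 + 0) = 0 + 2 = 2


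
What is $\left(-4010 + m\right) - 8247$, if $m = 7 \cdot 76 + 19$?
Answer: $-11706$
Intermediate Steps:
$m = 551$ ($m = 532 + 19 = 551$)
$\left(-4010 + m\right) - 8247 = \left(-4010 + 551\right) - 8247 = -3459 - 8247 = -11706$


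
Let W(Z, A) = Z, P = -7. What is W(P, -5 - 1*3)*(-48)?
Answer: 336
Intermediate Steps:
W(P, -5 - 1*3)*(-48) = -7*(-48) = 336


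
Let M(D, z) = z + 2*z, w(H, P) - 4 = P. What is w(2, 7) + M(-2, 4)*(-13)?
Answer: -145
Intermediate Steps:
w(H, P) = 4 + P
M(D, z) = 3*z
w(2, 7) + M(-2, 4)*(-13) = (4 + 7) + (3*4)*(-13) = 11 + 12*(-13) = 11 - 156 = -145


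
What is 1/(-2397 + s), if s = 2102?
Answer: -1/295 ≈ -0.0033898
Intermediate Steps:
1/(-2397 + s) = 1/(-2397 + 2102) = 1/(-295) = -1/295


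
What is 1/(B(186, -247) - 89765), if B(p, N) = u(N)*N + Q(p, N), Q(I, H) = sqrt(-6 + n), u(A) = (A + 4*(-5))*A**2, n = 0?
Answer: -I/(sqrt(6) - 4023392776*I) ≈ 2.4855e-10 - 1.5132e-19*I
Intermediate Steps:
u(A) = A**2*(-20 + A) (u(A) = (A - 20)*A**2 = (-20 + A)*A**2 = A**2*(-20 + A))
Q(I, H) = I*sqrt(6) (Q(I, H) = sqrt(-6 + 0) = sqrt(-6) = I*sqrt(6))
B(p, N) = I*sqrt(6) + N**3*(-20 + N) (B(p, N) = (N**2*(-20 + N))*N + I*sqrt(6) = N**3*(-20 + N) + I*sqrt(6) = I*sqrt(6) + N**3*(-20 + N))
1/(B(186, -247) - 89765) = 1/((I*sqrt(6) + (-247)**3*(-20 - 247)) - 89765) = 1/((I*sqrt(6) - 15069223*(-267)) - 89765) = 1/((I*sqrt(6) + 4023482541) - 89765) = 1/((4023482541 + I*sqrt(6)) - 89765) = 1/(4023392776 + I*sqrt(6))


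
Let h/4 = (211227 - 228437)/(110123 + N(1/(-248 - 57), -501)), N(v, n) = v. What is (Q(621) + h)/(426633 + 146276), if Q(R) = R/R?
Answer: 6295657/9621294529113 ≈ 6.5435e-7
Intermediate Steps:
h = -10498100/16793757 (h = 4*((211227 - 228437)/(110123 + 1/(-248 - 57))) = 4*(-17210/(110123 + 1/(-305))) = 4*(-17210/(110123 - 1/305)) = 4*(-17210/33587514/305) = 4*(-17210*305/33587514) = 4*(-2624525/16793757) = -10498100/16793757 ≈ -0.62512)
Q(R) = 1
(Q(621) + h)/(426633 + 146276) = (1 - 10498100/16793757)/(426633 + 146276) = (6295657/16793757)/572909 = (6295657/16793757)*(1/572909) = 6295657/9621294529113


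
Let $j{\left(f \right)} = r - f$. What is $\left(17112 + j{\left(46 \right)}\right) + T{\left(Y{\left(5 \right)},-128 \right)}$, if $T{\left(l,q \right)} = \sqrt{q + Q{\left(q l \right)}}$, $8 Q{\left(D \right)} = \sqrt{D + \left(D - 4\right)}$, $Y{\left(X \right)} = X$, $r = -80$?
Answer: $16986 + \frac{\sqrt{-512 + i \sqrt{321}}}{2} \approx 16986.0 + 11.315 i$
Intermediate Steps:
$j{\left(f \right)} = -80 - f$
$Q{\left(D \right)} = \frac{\sqrt{-4 + 2 D}}{8}$ ($Q{\left(D \right)} = \frac{\sqrt{D + \left(D - 4\right)}}{8} = \frac{\sqrt{D + \left(-4 + D\right)}}{8} = \frac{\sqrt{-4 + 2 D}}{8}$)
$T{\left(l,q \right)} = \sqrt{q + \frac{\sqrt{-4 + 2 l q}}{8}}$ ($T{\left(l,q \right)} = \sqrt{q + \frac{\sqrt{-4 + 2 q l}}{8}} = \sqrt{q + \frac{\sqrt{-4 + 2 l q}}{8}}$)
$\left(17112 + j{\left(46 \right)}\right) + T{\left(Y{\left(5 \right)},-128 \right)} = \left(17112 - 126\right) + \frac{\sqrt{16 \left(-128\right) + 2 \sqrt{2} \sqrt{-2 + 5 \left(-128\right)}}}{4} = \left(17112 - 126\right) + \frac{\sqrt{-2048 + 2 \sqrt{2} \sqrt{-2 - 640}}}{4} = \left(17112 - 126\right) + \frac{\sqrt{-2048 + 2 \sqrt{2} \sqrt{-642}}}{4} = 16986 + \frac{\sqrt{-2048 + 2 \sqrt{2} i \sqrt{642}}}{4} = 16986 + \frac{\sqrt{-2048 + 4 i \sqrt{321}}}{4}$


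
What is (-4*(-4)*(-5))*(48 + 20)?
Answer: -5440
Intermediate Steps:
(-4*(-4)*(-5))*(48 + 20) = (16*(-5))*68 = -80*68 = -5440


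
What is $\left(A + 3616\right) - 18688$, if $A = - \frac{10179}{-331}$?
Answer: $- \frac{4978653}{331} \approx -15041.0$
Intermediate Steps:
$A = \frac{10179}{331}$ ($A = \left(-10179\right) \left(- \frac{1}{331}\right) = \frac{10179}{331} \approx 30.752$)
$\left(A + 3616\right) - 18688 = \left(\frac{10179}{331} + 3616\right) - 18688 = \frac{1207075}{331} - 18688 = - \frac{4978653}{331}$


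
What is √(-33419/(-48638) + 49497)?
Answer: √117094453146190/48638 ≈ 222.48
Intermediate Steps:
√(-33419/(-48638) + 49497) = √(-33419*(-1/48638) + 49497) = √(33419/48638 + 49497) = √(2407468505/48638) = √117094453146190/48638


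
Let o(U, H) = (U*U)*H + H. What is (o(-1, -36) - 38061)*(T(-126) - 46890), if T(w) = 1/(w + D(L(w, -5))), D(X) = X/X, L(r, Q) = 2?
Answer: 223507084383/125 ≈ 1.7881e+9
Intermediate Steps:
D(X) = 1
o(U, H) = H + H*U² (o(U, H) = U²*H + H = H*U² + H = H + H*U²)
T(w) = 1/(1 + w) (T(w) = 1/(w + 1) = 1/(1 + w))
(o(-1, -36) - 38061)*(T(-126) - 46890) = (-36*(1 + (-1)²) - 38061)*(1/(1 - 126) - 46890) = (-36*(1 + 1) - 38061)*(1/(-125) - 46890) = (-36*2 - 38061)*(-1/125 - 46890) = (-72 - 38061)*(-5861251/125) = -38133*(-5861251/125) = 223507084383/125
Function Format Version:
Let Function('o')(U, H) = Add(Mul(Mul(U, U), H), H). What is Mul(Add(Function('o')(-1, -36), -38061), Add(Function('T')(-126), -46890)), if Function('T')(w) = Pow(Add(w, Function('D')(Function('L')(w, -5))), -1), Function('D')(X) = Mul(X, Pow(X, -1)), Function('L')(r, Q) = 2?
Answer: Rational(223507084383, 125) ≈ 1.7881e+9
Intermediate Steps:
Function('D')(X) = 1
Function('o')(U, H) = Add(H, Mul(H, Pow(U, 2))) (Function('o')(U, H) = Add(Mul(Pow(U, 2), H), H) = Add(Mul(H, Pow(U, 2)), H) = Add(H, Mul(H, Pow(U, 2))))
Function('T')(w) = Pow(Add(1, w), -1) (Function('T')(w) = Pow(Add(w, 1), -1) = Pow(Add(1, w), -1))
Mul(Add(Function('o')(-1, -36), -38061), Add(Function('T')(-126), -46890)) = Mul(Add(Mul(-36, Add(1, Pow(-1, 2))), -38061), Add(Pow(Add(1, -126), -1), -46890)) = Mul(Add(Mul(-36, Add(1, 1)), -38061), Add(Pow(-125, -1), -46890)) = Mul(Add(Mul(-36, 2), -38061), Add(Rational(-1, 125), -46890)) = Mul(Add(-72, -38061), Rational(-5861251, 125)) = Mul(-38133, Rational(-5861251, 125)) = Rational(223507084383, 125)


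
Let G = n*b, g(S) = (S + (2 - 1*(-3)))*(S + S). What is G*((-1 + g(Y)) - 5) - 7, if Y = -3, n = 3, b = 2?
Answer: -115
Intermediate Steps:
g(S) = 2*S*(5 + S) (g(S) = (S + (2 + 3))*(2*S) = (S + 5)*(2*S) = (5 + S)*(2*S) = 2*S*(5 + S))
G = 6 (G = 3*2 = 6)
G*((-1 + g(Y)) - 5) - 7 = 6*((-1 + 2*(-3)*(5 - 3)) - 5) - 7 = 6*((-1 + 2*(-3)*2) - 5) - 7 = 6*((-1 - 12) - 5) - 7 = 6*(-13 - 5) - 7 = 6*(-18) - 7 = -108 - 7 = -115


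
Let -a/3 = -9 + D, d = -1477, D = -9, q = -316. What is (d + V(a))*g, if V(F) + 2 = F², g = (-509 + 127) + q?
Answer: -1003026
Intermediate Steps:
g = -698 (g = (-509 + 127) - 316 = -382 - 316 = -698)
a = 54 (a = -3*(-9 - 9) = -3*(-18) = 54)
V(F) = -2 + F²
(d + V(a))*g = (-1477 + (-2 + 54²))*(-698) = (-1477 + (-2 + 2916))*(-698) = (-1477 + 2914)*(-698) = 1437*(-698) = -1003026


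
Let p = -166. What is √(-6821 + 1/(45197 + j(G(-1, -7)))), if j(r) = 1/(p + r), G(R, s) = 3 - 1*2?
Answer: I*√23709099290108186/1864376 ≈ 82.589*I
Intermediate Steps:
G(R, s) = 1 (G(R, s) = 3 - 2 = 1)
j(r) = 1/(-166 + r)
√(-6821 + 1/(45197 + j(G(-1, -7)))) = √(-6821 + 1/(45197 + 1/(-166 + 1))) = √(-6821 + 1/(45197 + 1/(-165))) = √(-6821 + 1/(45197 - 1/165)) = √(-6821 + 1/(7457504/165)) = √(-6821 + 165/7457504) = √(-50867634619/7457504) = I*√23709099290108186/1864376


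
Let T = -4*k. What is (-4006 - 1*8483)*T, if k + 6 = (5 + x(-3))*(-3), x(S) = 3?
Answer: -1498680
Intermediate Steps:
k = -30 (k = -6 + (5 + 3)*(-3) = -6 + 8*(-3) = -6 - 24 = -30)
T = 120 (T = -4*(-30) = 120)
(-4006 - 1*8483)*T = (-4006 - 1*8483)*120 = (-4006 - 8483)*120 = -12489*120 = -1498680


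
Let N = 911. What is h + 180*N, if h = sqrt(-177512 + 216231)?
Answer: 163980 + sqrt(38719) ≈ 1.6418e+5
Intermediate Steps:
h = sqrt(38719) ≈ 196.77
h + 180*N = sqrt(38719) + 180*911 = sqrt(38719) + 163980 = 163980 + sqrt(38719)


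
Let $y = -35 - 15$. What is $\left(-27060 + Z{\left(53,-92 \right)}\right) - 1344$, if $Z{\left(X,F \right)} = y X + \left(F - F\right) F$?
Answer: $-31054$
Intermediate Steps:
$y = -50$
$Z{\left(X,F \right)} = - 50 X$ ($Z{\left(X,F \right)} = - 50 X + \left(F - F\right) F = - 50 X + 0 F = - 50 X + 0 = - 50 X$)
$\left(-27060 + Z{\left(53,-92 \right)}\right) - 1344 = \left(-27060 - 2650\right) - 1344 = -29710 - 1344 = -31054$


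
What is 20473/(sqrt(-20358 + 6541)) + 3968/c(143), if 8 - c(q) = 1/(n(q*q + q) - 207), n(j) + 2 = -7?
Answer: 857088/1729 - 20473*I*sqrt(13817)/13817 ≈ 495.71 - 174.17*I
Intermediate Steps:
n(j) = -9 (n(j) = -2 - 7 = -9)
c(q) = 1729/216 (c(q) = 8 - 1/(-9 - 207) = 8 - 1/(-216) = 8 - 1*(-1/216) = 8 + 1/216 = 1729/216)
20473/(sqrt(-20358 + 6541)) + 3968/c(143) = 20473/(sqrt(-20358 + 6541)) + 3968/(1729/216) = 20473/(sqrt(-13817)) + 3968*(216/1729) = 20473/((I*sqrt(13817))) + 857088/1729 = 20473*(-I*sqrt(13817)/13817) + 857088/1729 = -20473*I*sqrt(13817)/13817 + 857088/1729 = 857088/1729 - 20473*I*sqrt(13817)/13817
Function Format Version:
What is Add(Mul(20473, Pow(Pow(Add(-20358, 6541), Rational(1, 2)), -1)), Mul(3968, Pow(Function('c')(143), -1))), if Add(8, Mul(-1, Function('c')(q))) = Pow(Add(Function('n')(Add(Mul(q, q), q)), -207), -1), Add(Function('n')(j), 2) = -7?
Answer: Add(Rational(857088, 1729), Mul(Rational(-20473, 13817), I, Pow(13817, Rational(1, 2)))) ≈ Add(495.71, Mul(-174.17, I))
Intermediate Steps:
Function('n')(j) = -9 (Function('n')(j) = Add(-2, -7) = -9)
Function('c')(q) = Rational(1729, 216) (Function('c')(q) = Add(8, Mul(-1, Pow(Add(-9, -207), -1))) = Add(8, Mul(-1, Pow(-216, -1))) = Add(8, Mul(-1, Rational(-1, 216))) = Add(8, Rational(1, 216)) = Rational(1729, 216))
Add(Mul(20473, Pow(Pow(Add(-20358, 6541), Rational(1, 2)), -1)), Mul(3968, Pow(Function('c')(143), -1))) = Add(Mul(20473, Pow(Pow(Add(-20358, 6541), Rational(1, 2)), -1)), Mul(3968, Pow(Rational(1729, 216), -1))) = Add(Mul(20473, Pow(Pow(-13817, Rational(1, 2)), -1)), Mul(3968, Rational(216, 1729))) = Add(Mul(20473, Pow(Mul(I, Pow(13817, Rational(1, 2))), -1)), Rational(857088, 1729)) = Add(Mul(20473, Mul(Rational(-1, 13817), I, Pow(13817, Rational(1, 2)))), Rational(857088, 1729)) = Add(Mul(Rational(-20473, 13817), I, Pow(13817, Rational(1, 2))), Rational(857088, 1729)) = Add(Rational(857088, 1729), Mul(Rational(-20473, 13817), I, Pow(13817, Rational(1, 2))))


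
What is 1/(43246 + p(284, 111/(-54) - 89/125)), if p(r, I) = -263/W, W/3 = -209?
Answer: 627/27115505 ≈ 2.3123e-5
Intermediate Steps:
W = -627 (W = 3*(-209) = -627)
p(r, I) = 263/627 (p(r, I) = -263/(-627) = -263*(-1/627) = 263/627)
1/(43246 + p(284, 111/(-54) - 89/125)) = 1/(43246 + 263/627) = 1/(27115505/627) = 627/27115505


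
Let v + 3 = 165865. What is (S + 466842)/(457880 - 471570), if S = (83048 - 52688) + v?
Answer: -331532/6845 ≈ -48.434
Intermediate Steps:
v = 165862 (v = -3 + 165865 = 165862)
S = 196222 (S = (83048 - 52688) + 165862 = 30360 + 165862 = 196222)
(S + 466842)/(457880 - 471570) = (196222 + 466842)/(457880 - 471570) = 663064/(-13690) = 663064*(-1/13690) = -331532/6845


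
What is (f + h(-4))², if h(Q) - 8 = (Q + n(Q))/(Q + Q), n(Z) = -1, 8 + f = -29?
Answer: 51529/64 ≈ 805.14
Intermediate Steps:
f = -37 (f = -8 - 29 = -37)
h(Q) = 8 + (-1 + Q)/(2*Q) (h(Q) = 8 + (Q - 1)/(Q + Q) = 8 + (-1 + Q)/((2*Q)) = 8 + (-1 + Q)*(1/(2*Q)) = 8 + (-1 + Q)/(2*Q))
(f + h(-4))² = (-37 + (½)*(-1 + 17*(-4))/(-4))² = (-37 + (½)*(-¼)*(-1 - 68))² = (-37 + (½)*(-¼)*(-69))² = (-37 + 69/8)² = (-227/8)² = 51529/64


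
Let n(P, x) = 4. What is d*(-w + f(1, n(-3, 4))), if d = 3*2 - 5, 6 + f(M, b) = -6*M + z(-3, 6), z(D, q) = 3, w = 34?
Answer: -43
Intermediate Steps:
f(M, b) = -3 - 6*M (f(M, b) = -6 + (-6*M + 3) = -6 + (3 - 6*M) = -3 - 6*M)
d = 1 (d = 6 - 5 = 1)
d*(-w + f(1, n(-3, 4))) = 1*(-1*34 + (-3 - 6*1)) = 1*(-34 + (-3 - 6)) = 1*(-34 - 9) = 1*(-43) = -43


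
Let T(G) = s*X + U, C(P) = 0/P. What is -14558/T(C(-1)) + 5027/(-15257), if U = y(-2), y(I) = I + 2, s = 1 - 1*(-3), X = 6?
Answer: -10101457/16644 ≈ -606.91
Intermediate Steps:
s = 4 (s = 1 + 3 = 4)
y(I) = 2 + I
U = 0 (U = 2 - 2 = 0)
C(P) = 0
T(G) = 24 (T(G) = 4*6 + 0 = 24 + 0 = 24)
-14558/T(C(-1)) + 5027/(-15257) = -14558/24 + 5027/(-15257) = -14558*1/24 + 5027*(-1/15257) = -7279/12 - 457/1387 = -10101457/16644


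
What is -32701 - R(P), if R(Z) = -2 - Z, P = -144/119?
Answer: -3891325/119 ≈ -32700.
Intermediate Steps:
P = -144/119 (P = -144*1/119 = -144/119 ≈ -1.2101)
-32701 - R(P) = -32701 - (-2 - 1*(-144/119)) = -32701 - (-2 + 144/119) = -32701 - 1*(-94/119) = -32701 + 94/119 = -3891325/119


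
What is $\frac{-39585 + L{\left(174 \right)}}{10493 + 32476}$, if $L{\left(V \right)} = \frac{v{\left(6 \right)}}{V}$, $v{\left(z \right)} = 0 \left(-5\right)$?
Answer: $- \frac{13195}{14323} \approx -0.92125$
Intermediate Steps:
$v{\left(z \right)} = 0$
$L{\left(V \right)} = 0$ ($L{\left(V \right)} = \frac{0}{V} = 0$)
$\frac{-39585 + L{\left(174 \right)}}{10493 + 32476} = \frac{-39585 + 0}{10493 + 32476} = - \frac{39585}{42969} = \left(-39585\right) \frac{1}{42969} = - \frac{13195}{14323}$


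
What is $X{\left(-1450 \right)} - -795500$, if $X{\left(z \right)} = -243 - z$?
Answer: $796707$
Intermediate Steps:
$X{\left(-1450 \right)} - -795500 = \left(-243 - -1450\right) - -795500 = \left(-243 + 1450\right) + 795500 = 1207 + 795500 = 796707$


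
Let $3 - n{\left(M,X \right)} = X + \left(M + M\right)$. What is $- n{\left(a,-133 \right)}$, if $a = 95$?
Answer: $54$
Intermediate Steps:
$n{\left(M,X \right)} = 3 - X - 2 M$ ($n{\left(M,X \right)} = 3 - \left(X + \left(M + M\right)\right) = 3 - \left(X + 2 M\right) = 3 - X - 2 M$)
$- n{\left(a,-133 \right)} = - (3 - -133 - 190) = - (3 + 133 - 190) = \left(-1\right) \left(-54\right) = 54$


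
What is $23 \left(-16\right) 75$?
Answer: $-27600$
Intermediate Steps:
$23 \left(-16\right) 75 = \left(-368\right) 75 = -27600$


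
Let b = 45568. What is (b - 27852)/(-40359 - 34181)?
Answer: -4429/18635 ≈ -0.23767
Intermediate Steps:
(b - 27852)/(-40359 - 34181) = (45568 - 27852)/(-40359 - 34181) = 17716/(-74540) = 17716*(-1/74540) = -4429/18635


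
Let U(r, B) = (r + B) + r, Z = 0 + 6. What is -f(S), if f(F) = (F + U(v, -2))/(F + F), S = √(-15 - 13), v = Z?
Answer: -½ + 5*I*√7/14 ≈ -0.5 + 0.94491*I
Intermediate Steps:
Z = 6
v = 6
U(r, B) = B + 2*r (U(r, B) = (B + r) + r = B + 2*r)
S = 2*I*√7 (S = √(-28) = 2*I*√7 ≈ 5.2915*I)
f(F) = (10 + F)/(2*F) (f(F) = (F + (-2 + 2*6))/(F + F) = (F + (-2 + 12))/((2*F)) = (F + 10)*(1/(2*F)) = (10 + F)*(1/(2*F)) = (10 + F)/(2*F))
-f(S) = -(10 + 2*I*√7)/(2*(2*I*√7)) = -(-I*√7/14)*(10 + 2*I*√7)/2 = -(-1)*I*√7*(10 + 2*I*√7)/28 = I*√7*(10 + 2*I*√7)/28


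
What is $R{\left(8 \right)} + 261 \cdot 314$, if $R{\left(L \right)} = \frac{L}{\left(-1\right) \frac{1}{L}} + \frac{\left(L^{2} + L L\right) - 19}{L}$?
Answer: $\frac{655229}{8} \approx 81904.0$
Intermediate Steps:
$R{\left(L \right)} = - L^{2} + \frac{-19 + 2 L^{2}}{L}$ ($R{\left(L \right)} = L \left(- L\right) + \frac{\left(L^{2} + L^{2}\right) - 19}{L} = - L^{2} + \frac{2 L^{2} - 19}{L} = - L^{2} + \frac{-19 + 2 L^{2}}{L}$)
$R{\left(8 \right)} + 261 \cdot 314 = \frac{-19 + 8^{2} \left(2 - 8\right)}{8} + 261 \cdot 314 = \frac{-19 + 64 \left(2 - 8\right)}{8} + 81954 = \frac{-19 + 64 \left(-6\right)}{8} + 81954 = \frac{-19 - 384}{8} + 81954 = \frac{1}{8} \left(-403\right) + 81954 = - \frac{403}{8} + 81954 = \frac{655229}{8}$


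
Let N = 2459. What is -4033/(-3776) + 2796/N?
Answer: 20474843/9285184 ≈ 2.2051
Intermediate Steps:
-4033/(-3776) + 2796/N = -4033/(-3776) + 2796/2459 = -4033*(-1/3776) + 2796*(1/2459) = 4033/3776 + 2796/2459 = 20474843/9285184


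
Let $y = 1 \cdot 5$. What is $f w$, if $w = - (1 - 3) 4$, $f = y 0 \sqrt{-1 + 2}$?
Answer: $0$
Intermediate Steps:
$y = 5$
$f = 0$ ($f = 5 \cdot 0 \sqrt{-1 + 2} = 0 \sqrt{1} = 0 \cdot 1 = 0$)
$w = 8$ ($w = \left(-1\right) \left(-2\right) 4 = 2 \cdot 4 = 8$)
$f w = 0 \cdot 8 = 0$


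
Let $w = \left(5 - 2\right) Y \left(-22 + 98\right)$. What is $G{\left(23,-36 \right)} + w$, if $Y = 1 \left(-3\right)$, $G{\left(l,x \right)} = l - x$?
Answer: $-625$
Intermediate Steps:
$Y = -3$
$w = -684$ ($w = \left(5 - 2\right) \left(-3\right) \left(-22 + 98\right) = 3 \left(-3\right) 76 = \left(-9\right) 76 = -684$)
$G{\left(23,-36 \right)} + w = \left(23 - -36\right) - 684 = \left(23 + 36\right) - 684 = 59 - 684 = -625$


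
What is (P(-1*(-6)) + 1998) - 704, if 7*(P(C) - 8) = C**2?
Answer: 9150/7 ≈ 1307.1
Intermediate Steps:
P(C) = 8 + C**2/7
(P(-1*(-6)) + 1998) - 704 = ((8 + (-1*(-6))**2/7) + 1998) - 704 = ((8 + (1/7)*6**2) + 1998) - 704 = ((8 + (1/7)*36) + 1998) - 704 = ((8 + 36/7) + 1998) - 704 = (92/7 + 1998) - 704 = 14078/7 - 704 = 9150/7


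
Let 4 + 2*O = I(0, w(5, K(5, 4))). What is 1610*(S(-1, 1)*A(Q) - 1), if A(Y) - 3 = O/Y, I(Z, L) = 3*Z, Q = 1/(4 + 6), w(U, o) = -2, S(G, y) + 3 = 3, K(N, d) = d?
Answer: -1610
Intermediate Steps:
S(G, y) = 0 (S(G, y) = -3 + 3 = 0)
Q = ⅒ (Q = 1/10 = ⅒ ≈ 0.10000)
O = -2 (O = -2 + (3*0)/2 = -2 + (½)*0 = -2 + 0 = -2)
A(Y) = 3 - 2/Y
1610*(S(-1, 1)*A(Q) - 1) = 1610*(0*(3 - 2/⅒) - 1) = 1610*(0*(3 - 2*10) - 1) = 1610*(0*(3 - 20) - 1) = 1610*(0*(-17) - 1) = 1610*(0 - 1) = 1610*(-1) = -1610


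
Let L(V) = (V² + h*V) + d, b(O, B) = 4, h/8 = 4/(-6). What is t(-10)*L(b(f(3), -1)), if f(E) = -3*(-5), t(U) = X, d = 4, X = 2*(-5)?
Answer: 40/3 ≈ 13.333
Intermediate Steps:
X = -10
t(U) = -10
f(E) = 15
h = -16/3 (h = 8*(4/(-6)) = 8*(4*(-⅙)) = 8*(-⅔) = -16/3 ≈ -5.3333)
L(V) = 4 + V² - 16*V/3 (L(V) = (V² - 16*V/3) + 4 = 4 + V² - 16*V/3)
t(-10)*L(b(f(3), -1)) = -10*(4 + 4² - 16/3*4) = -10*(4 + 16 - 64/3) = -10*(-4/3) = 40/3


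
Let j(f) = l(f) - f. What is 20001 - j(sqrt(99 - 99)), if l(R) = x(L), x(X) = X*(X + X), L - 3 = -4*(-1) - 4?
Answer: 19983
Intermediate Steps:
L = 3 (L = 3 + (-4*(-1) - 4) = 3 + (4 - 4) = 3 + 0 = 3)
x(X) = 2*X**2 (x(X) = X*(2*X) = 2*X**2)
l(R) = 18 (l(R) = 2*3**2 = 2*9 = 18)
j(f) = 18 - f
20001 - j(sqrt(99 - 99)) = 20001 - (18 - sqrt(99 - 99)) = 20001 - (18 - sqrt(0)) = 20001 - (18 - 1*0) = 20001 - (18 + 0) = 20001 - 1*18 = 20001 - 18 = 19983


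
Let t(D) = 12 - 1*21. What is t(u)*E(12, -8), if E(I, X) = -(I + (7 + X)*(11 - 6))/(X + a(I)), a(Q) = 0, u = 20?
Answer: -63/8 ≈ -7.8750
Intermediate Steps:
t(D) = -9 (t(D) = 12 - 21 = -9)
E(I, X) = -(35 + I + 5*X)/X (E(I, X) = -(I + (7 + X)*(11 - 6))/(X + 0) = -(I + (7 + X)*5)/X = -(I + (35 + 5*X))/X = -(35 + I + 5*X)/X)
t(u)*E(12, -8) = -9*(-35 - 1*12 - 5*(-8))/(-8) = -(-9)*(-35 - 12 + 40)/8 = -(-9)*(-7)/8 = -9*7/8 = -63/8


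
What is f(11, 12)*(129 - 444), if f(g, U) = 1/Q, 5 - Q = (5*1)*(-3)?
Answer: -63/4 ≈ -15.750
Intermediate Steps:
Q = 20 (Q = 5 - 5*1*(-3) = 5 - 5*(-3) = 5 - 1*(-15) = 5 + 15 = 20)
f(g, U) = 1/20
f(11, 12)*(129 - 444) = (129 - 444)/20 = (1/20)*(-315) = -63/4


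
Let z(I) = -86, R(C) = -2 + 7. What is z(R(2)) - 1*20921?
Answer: -21007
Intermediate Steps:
R(C) = 5
z(R(2)) - 1*20921 = -86 - 1*20921 = -86 - 20921 = -21007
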